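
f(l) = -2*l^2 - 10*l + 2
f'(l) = -4*l - 10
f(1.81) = -22.65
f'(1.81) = -17.24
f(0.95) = -9.30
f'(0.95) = -13.80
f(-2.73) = 14.39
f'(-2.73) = 0.92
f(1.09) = -11.28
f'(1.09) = -14.36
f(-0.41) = 5.76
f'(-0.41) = -8.36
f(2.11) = -28.00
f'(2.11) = -18.44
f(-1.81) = 13.55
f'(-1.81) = -2.76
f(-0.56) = 6.97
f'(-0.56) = -7.76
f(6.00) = -130.00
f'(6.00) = -34.00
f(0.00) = 2.00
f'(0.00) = -10.00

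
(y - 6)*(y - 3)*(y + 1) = y^3 - 8*y^2 + 9*y + 18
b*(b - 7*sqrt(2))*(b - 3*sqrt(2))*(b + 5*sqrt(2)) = b^4 - 5*sqrt(2)*b^3 - 58*b^2 + 210*sqrt(2)*b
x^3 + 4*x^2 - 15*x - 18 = (x - 3)*(x + 1)*(x + 6)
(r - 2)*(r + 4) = r^2 + 2*r - 8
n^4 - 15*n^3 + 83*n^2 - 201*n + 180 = (n - 5)*(n - 4)*(n - 3)^2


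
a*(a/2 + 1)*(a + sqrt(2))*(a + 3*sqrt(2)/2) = a^4/2 + a^3 + 5*sqrt(2)*a^3/4 + 3*a^2/2 + 5*sqrt(2)*a^2/2 + 3*a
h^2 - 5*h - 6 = (h - 6)*(h + 1)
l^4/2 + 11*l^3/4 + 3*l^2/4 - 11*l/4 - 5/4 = (l/2 + 1/2)*(l - 1)*(l + 1/2)*(l + 5)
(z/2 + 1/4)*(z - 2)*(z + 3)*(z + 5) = z^4/2 + 13*z^3/4 + z^2 - 61*z/4 - 15/2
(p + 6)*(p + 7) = p^2 + 13*p + 42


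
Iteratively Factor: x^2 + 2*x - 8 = (x + 4)*(x - 2)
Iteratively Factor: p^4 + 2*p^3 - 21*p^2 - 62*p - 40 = (p - 5)*(p^3 + 7*p^2 + 14*p + 8) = (p - 5)*(p + 2)*(p^2 + 5*p + 4) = (p - 5)*(p + 1)*(p + 2)*(p + 4)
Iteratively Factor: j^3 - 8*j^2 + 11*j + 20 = (j + 1)*(j^2 - 9*j + 20) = (j - 5)*(j + 1)*(j - 4)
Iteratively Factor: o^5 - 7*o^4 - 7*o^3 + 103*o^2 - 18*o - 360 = (o + 3)*(o^4 - 10*o^3 + 23*o^2 + 34*o - 120) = (o - 5)*(o + 3)*(o^3 - 5*o^2 - 2*o + 24) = (o - 5)*(o - 3)*(o + 3)*(o^2 - 2*o - 8) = (o - 5)*(o - 3)*(o + 2)*(o + 3)*(o - 4)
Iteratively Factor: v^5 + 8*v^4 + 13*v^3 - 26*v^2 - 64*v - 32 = (v + 1)*(v^4 + 7*v^3 + 6*v^2 - 32*v - 32) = (v + 1)*(v + 4)*(v^3 + 3*v^2 - 6*v - 8) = (v - 2)*(v + 1)*(v + 4)*(v^2 + 5*v + 4) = (v - 2)*(v + 1)*(v + 4)^2*(v + 1)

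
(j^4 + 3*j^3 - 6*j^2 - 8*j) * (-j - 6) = -j^5 - 9*j^4 - 12*j^3 + 44*j^2 + 48*j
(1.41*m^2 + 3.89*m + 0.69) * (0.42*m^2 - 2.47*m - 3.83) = 0.5922*m^4 - 1.8489*m^3 - 14.7188*m^2 - 16.603*m - 2.6427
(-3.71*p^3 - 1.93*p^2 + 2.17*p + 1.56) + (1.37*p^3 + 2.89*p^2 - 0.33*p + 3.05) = -2.34*p^3 + 0.96*p^2 + 1.84*p + 4.61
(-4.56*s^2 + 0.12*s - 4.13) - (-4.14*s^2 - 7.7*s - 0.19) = -0.42*s^2 + 7.82*s - 3.94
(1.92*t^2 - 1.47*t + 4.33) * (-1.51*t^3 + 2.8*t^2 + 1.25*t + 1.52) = -2.8992*t^5 + 7.5957*t^4 - 8.2543*t^3 + 13.2049*t^2 + 3.1781*t + 6.5816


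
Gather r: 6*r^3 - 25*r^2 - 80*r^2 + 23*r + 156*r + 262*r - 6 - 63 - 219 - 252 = 6*r^3 - 105*r^2 + 441*r - 540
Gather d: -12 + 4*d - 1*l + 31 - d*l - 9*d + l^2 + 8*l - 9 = d*(-l - 5) + l^2 + 7*l + 10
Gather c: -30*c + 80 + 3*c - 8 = 72 - 27*c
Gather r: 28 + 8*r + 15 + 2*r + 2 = 10*r + 45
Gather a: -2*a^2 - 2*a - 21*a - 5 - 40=-2*a^2 - 23*a - 45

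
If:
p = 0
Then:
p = 0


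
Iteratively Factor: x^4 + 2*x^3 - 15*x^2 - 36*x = (x + 3)*(x^3 - x^2 - 12*x) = (x - 4)*(x + 3)*(x^2 + 3*x) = x*(x - 4)*(x + 3)*(x + 3)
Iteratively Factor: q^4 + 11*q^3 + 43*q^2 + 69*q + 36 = (q + 1)*(q^3 + 10*q^2 + 33*q + 36) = (q + 1)*(q + 3)*(q^2 + 7*q + 12) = (q + 1)*(q + 3)*(q + 4)*(q + 3)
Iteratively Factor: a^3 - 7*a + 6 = (a - 2)*(a^2 + 2*a - 3) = (a - 2)*(a + 3)*(a - 1)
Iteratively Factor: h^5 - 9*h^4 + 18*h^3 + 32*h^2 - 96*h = (h - 4)*(h^4 - 5*h^3 - 2*h^2 + 24*h) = (h - 4)*(h - 3)*(h^3 - 2*h^2 - 8*h) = (h - 4)^2*(h - 3)*(h^2 + 2*h) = (h - 4)^2*(h - 3)*(h + 2)*(h)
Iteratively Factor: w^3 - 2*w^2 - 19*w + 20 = (w - 5)*(w^2 + 3*w - 4) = (w - 5)*(w + 4)*(w - 1)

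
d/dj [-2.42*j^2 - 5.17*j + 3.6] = -4.84*j - 5.17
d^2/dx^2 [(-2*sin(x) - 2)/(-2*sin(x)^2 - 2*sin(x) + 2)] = (-sin(x)^5 - 3*sin(x)^4 - 7*sin(x)^3 + 10*sin(x) + 6)/(sin(x) - cos(x)^2)^3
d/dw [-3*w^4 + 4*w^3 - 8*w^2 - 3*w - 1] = -12*w^3 + 12*w^2 - 16*w - 3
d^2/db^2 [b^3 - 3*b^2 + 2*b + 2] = 6*b - 6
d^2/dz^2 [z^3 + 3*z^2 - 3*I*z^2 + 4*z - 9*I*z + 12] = 6*z + 6 - 6*I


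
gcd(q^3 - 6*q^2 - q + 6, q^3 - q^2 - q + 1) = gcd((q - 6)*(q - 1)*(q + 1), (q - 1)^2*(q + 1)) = q^2 - 1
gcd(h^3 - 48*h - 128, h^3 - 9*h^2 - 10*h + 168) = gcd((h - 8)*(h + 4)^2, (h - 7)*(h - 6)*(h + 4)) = h + 4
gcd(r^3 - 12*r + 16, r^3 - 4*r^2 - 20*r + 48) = r^2 + 2*r - 8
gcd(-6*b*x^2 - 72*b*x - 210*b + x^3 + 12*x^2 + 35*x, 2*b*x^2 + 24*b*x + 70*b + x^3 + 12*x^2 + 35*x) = x^2 + 12*x + 35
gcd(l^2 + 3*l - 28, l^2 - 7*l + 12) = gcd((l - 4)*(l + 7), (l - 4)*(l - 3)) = l - 4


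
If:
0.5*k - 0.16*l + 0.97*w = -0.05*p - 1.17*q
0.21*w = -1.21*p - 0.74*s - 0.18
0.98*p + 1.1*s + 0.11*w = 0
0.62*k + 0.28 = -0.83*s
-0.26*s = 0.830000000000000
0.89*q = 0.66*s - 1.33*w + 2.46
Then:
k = 3.82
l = 158.21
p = 6.84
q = 43.77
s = -3.19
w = -29.03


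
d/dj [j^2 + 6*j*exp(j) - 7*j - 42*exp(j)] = 6*j*exp(j) + 2*j - 36*exp(j) - 7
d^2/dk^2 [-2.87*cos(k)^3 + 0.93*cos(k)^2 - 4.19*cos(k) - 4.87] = 6.3425*cos(k) - 1.86*cos(2*k) + 6.4575*cos(3*k)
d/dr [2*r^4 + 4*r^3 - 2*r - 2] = 8*r^3 + 12*r^2 - 2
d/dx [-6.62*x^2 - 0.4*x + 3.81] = -13.24*x - 0.4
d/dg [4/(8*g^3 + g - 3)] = 4*(-24*g^2 - 1)/(8*g^3 + g - 3)^2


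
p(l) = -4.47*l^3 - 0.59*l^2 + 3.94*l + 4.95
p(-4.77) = 457.87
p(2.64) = -71.01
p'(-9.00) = -1071.65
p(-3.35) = 153.18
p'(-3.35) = -142.60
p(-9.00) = 3180.33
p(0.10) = 5.33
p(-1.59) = 15.16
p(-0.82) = 3.79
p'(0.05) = 3.85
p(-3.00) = 108.51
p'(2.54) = -85.57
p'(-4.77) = -295.55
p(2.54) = -62.10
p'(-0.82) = -4.11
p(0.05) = 5.14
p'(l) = -13.41*l^2 - 1.18*l + 3.94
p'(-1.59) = -28.09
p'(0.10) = 3.69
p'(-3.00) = -113.21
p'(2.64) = -92.64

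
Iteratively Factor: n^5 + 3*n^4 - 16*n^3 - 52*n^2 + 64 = (n + 4)*(n^4 - n^3 - 12*n^2 - 4*n + 16) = (n - 1)*(n + 4)*(n^3 - 12*n - 16) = (n - 1)*(n + 2)*(n + 4)*(n^2 - 2*n - 8) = (n - 1)*(n + 2)^2*(n + 4)*(n - 4)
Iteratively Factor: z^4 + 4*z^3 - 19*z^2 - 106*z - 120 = (z + 2)*(z^3 + 2*z^2 - 23*z - 60) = (z + 2)*(z + 3)*(z^2 - z - 20) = (z + 2)*(z + 3)*(z + 4)*(z - 5)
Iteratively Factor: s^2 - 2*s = (s - 2)*(s)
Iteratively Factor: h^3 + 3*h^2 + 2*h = (h + 1)*(h^2 + 2*h) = h*(h + 1)*(h + 2)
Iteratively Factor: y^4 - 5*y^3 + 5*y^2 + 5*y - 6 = (y - 3)*(y^3 - 2*y^2 - y + 2) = (y - 3)*(y - 1)*(y^2 - y - 2) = (y - 3)*(y - 2)*(y - 1)*(y + 1)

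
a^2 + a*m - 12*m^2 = (a - 3*m)*(a + 4*m)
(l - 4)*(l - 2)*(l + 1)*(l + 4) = l^4 - l^3 - 18*l^2 + 16*l + 32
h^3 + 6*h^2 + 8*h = h*(h + 2)*(h + 4)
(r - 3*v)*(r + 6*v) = r^2 + 3*r*v - 18*v^2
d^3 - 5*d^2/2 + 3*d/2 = d*(d - 3/2)*(d - 1)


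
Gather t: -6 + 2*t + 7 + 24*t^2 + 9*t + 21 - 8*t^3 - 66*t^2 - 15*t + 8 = -8*t^3 - 42*t^2 - 4*t + 30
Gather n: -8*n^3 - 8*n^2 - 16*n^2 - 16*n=-8*n^3 - 24*n^2 - 16*n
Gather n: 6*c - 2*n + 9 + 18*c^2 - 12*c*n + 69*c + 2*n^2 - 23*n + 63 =18*c^2 + 75*c + 2*n^2 + n*(-12*c - 25) + 72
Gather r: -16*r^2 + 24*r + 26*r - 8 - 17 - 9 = -16*r^2 + 50*r - 34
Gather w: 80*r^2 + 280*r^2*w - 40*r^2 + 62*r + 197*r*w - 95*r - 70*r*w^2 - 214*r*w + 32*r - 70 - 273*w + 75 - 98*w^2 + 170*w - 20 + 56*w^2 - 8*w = 40*r^2 - r + w^2*(-70*r - 42) + w*(280*r^2 - 17*r - 111) - 15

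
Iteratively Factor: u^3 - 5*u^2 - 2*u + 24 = (u + 2)*(u^2 - 7*u + 12) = (u - 4)*(u + 2)*(u - 3)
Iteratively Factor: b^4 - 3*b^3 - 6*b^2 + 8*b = (b + 2)*(b^3 - 5*b^2 + 4*b) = (b - 4)*(b + 2)*(b^2 - b) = (b - 4)*(b - 1)*(b + 2)*(b)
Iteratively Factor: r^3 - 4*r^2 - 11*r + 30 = (r + 3)*(r^2 - 7*r + 10) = (r - 5)*(r + 3)*(r - 2)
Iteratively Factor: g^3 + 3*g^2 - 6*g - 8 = (g + 1)*(g^2 + 2*g - 8) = (g - 2)*(g + 1)*(g + 4)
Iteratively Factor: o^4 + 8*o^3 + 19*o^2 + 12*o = (o + 1)*(o^3 + 7*o^2 + 12*o) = (o + 1)*(o + 3)*(o^2 + 4*o) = o*(o + 1)*(o + 3)*(o + 4)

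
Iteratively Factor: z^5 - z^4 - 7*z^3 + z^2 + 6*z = (z)*(z^4 - z^3 - 7*z^2 + z + 6) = z*(z + 1)*(z^3 - 2*z^2 - 5*z + 6) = z*(z - 3)*(z + 1)*(z^2 + z - 2) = z*(z - 3)*(z + 1)*(z + 2)*(z - 1)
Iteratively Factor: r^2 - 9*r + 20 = (r - 5)*(r - 4)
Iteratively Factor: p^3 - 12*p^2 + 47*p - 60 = (p - 3)*(p^2 - 9*p + 20) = (p - 4)*(p - 3)*(p - 5)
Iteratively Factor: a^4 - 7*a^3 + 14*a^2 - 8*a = (a - 4)*(a^3 - 3*a^2 + 2*a) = (a - 4)*(a - 1)*(a^2 - 2*a) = a*(a - 4)*(a - 1)*(a - 2)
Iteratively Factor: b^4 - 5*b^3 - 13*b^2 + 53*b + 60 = (b - 5)*(b^3 - 13*b - 12) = (b - 5)*(b - 4)*(b^2 + 4*b + 3) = (b - 5)*(b - 4)*(b + 1)*(b + 3)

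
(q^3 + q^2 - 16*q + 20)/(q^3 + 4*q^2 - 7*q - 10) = (q - 2)/(q + 1)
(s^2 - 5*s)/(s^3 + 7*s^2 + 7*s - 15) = s*(s - 5)/(s^3 + 7*s^2 + 7*s - 15)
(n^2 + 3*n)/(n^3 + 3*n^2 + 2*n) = (n + 3)/(n^2 + 3*n + 2)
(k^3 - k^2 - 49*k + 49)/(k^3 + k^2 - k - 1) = (k^2 - 49)/(k^2 + 2*k + 1)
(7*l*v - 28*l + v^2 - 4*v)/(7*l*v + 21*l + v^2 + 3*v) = (v - 4)/(v + 3)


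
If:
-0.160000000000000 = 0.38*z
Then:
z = -0.42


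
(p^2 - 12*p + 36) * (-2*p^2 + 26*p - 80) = -2*p^4 + 50*p^3 - 464*p^2 + 1896*p - 2880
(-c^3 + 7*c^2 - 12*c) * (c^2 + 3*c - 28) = -c^5 + 4*c^4 + 37*c^3 - 232*c^2 + 336*c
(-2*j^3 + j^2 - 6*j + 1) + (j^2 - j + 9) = -2*j^3 + 2*j^2 - 7*j + 10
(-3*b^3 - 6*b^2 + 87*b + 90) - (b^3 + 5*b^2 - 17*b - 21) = -4*b^3 - 11*b^2 + 104*b + 111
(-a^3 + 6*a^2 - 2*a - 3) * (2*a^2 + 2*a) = -2*a^5 + 10*a^4 + 8*a^3 - 10*a^2 - 6*a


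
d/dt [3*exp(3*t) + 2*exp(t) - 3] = (9*exp(2*t) + 2)*exp(t)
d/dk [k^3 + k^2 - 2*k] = 3*k^2 + 2*k - 2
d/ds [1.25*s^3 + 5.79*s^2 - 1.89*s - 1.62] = 3.75*s^2 + 11.58*s - 1.89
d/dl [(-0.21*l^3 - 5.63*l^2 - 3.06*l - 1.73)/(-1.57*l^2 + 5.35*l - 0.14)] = (0.3297*l^4 - 2.247*l^3 - 34.8365*l^2 - 3.8558*l + 9.6839)/(2.4649*l^4 - 16.799*l^3 + 29.0621*l^2 - 1.498*l + 0.0196)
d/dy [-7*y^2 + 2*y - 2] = 2 - 14*y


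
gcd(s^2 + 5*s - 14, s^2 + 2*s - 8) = s - 2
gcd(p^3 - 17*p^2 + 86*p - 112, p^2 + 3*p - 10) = p - 2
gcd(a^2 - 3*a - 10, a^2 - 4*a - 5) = a - 5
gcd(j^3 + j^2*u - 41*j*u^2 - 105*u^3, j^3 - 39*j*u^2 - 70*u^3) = -j^2 + 2*j*u + 35*u^2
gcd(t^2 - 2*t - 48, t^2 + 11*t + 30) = t + 6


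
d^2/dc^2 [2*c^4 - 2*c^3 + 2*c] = 12*c*(2*c - 1)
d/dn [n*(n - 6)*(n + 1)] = 3*n^2 - 10*n - 6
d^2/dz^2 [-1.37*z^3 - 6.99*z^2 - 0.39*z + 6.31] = -8.22*z - 13.98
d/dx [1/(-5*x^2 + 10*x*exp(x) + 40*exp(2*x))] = 2*(-x*exp(x) + x - 8*exp(2*x) - exp(x))/(5*(-x^2 + 2*x*exp(x) + 8*exp(2*x))^2)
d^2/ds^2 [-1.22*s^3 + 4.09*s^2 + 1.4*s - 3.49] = 8.18 - 7.32*s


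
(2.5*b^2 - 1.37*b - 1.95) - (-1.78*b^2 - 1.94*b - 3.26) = 4.28*b^2 + 0.57*b + 1.31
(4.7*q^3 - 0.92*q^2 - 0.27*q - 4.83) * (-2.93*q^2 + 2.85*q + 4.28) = -13.771*q^5 + 16.0906*q^4 + 18.2851*q^3 + 9.4448*q^2 - 14.9211*q - 20.6724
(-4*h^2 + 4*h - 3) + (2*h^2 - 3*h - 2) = -2*h^2 + h - 5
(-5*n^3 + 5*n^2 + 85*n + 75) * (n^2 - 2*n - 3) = -5*n^5 + 15*n^4 + 90*n^3 - 110*n^2 - 405*n - 225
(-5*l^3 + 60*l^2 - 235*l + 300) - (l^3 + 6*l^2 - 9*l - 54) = -6*l^3 + 54*l^2 - 226*l + 354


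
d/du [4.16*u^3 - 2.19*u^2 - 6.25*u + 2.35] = 12.48*u^2 - 4.38*u - 6.25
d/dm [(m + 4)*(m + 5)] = 2*m + 9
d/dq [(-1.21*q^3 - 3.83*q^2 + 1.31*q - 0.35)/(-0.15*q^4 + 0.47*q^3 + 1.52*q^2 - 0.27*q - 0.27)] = (-0.1815*q^6 - 1.149*q^5 + 0.5504*q^4 - 0.787999999999998*q^3 + 0.5165*q^2 + 3.1322*q - 0.4482)/(0.0225*q^8 - 0.141*q^7 - 0.2351*q^6 + 1.5098*q^5 + 2.1376*q^4 - 1.0746*q^3 - 0.7479*q^2 + 0.1458*q + 0.0729)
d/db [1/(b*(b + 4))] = 2*(-b - 2)/(b^2*(b^2 + 8*b + 16))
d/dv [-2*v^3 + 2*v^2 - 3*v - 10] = -6*v^2 + 4*v - 3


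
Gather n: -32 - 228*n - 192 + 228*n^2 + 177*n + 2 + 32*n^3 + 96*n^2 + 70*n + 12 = 32*n^3 + 324*n^2 + 19*n - 210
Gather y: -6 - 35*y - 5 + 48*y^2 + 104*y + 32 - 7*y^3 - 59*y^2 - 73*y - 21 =-7*y^3 - 11*y^2 - 4*y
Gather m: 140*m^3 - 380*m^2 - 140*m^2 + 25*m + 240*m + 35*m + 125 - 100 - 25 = 140*m^3 - 520*m^2 + 300*m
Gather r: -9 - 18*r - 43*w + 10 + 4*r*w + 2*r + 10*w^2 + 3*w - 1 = r*(4*w - 16) + 10*w^2 - 40*w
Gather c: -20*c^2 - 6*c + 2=-20*c^2 - 6*c + 2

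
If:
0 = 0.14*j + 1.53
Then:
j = -10.93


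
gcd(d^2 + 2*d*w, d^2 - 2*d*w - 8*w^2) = d + 2*w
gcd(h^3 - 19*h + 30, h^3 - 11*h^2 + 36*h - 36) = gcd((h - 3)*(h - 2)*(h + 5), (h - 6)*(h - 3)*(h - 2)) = h^2 - 5*h + 6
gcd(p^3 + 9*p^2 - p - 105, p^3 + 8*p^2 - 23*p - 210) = p + 7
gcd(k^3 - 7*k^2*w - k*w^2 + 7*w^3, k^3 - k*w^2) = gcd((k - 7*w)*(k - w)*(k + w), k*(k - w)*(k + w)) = -k^2 + w^2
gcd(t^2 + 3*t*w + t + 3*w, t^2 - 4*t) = 1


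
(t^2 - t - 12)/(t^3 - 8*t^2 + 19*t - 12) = (t + 3)/(t^2 - 4*t + 3)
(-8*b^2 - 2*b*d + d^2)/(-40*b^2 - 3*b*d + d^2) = (8*b^2 + 2*b*d - d^2)/(40*b^2 + 3*b*d - d^2)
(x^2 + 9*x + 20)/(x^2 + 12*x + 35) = (x + 4)/(x + 7)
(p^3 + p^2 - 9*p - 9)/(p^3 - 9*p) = (p + 1)/p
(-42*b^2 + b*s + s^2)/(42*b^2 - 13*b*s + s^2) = (7*b + s)/(-7*b + s)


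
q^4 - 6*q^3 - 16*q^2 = q^2*(q - 8)*(q + 2)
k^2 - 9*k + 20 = (k - 5)*(k - 4)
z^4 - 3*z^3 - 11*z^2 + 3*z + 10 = (z - 5)*(z - 1)*(z + 1)*(z + 2)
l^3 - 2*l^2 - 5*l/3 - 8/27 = (l - 8/3)*(l + 1/3)^2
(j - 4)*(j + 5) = j^2 + j - 20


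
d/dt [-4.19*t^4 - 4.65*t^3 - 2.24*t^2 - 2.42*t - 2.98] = -16.76*t^3 - 13.95*t^2 - 4.48*t - 2.42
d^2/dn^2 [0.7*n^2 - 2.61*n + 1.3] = 1.40000000000000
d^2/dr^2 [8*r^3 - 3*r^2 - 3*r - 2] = 48*r - 6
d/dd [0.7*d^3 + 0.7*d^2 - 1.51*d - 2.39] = 2.1*d^2 + 1.4*d - 1.51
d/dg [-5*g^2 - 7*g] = -10*g - 7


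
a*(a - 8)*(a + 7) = a^3 - a^2 - 56*a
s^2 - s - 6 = (s - 3)*(s + 2)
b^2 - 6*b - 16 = (b - 8)*(b + 2)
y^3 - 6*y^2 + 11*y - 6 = (y - 3)*(y - 2)*(y - 1)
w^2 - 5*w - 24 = (w - 8)*(w + 3)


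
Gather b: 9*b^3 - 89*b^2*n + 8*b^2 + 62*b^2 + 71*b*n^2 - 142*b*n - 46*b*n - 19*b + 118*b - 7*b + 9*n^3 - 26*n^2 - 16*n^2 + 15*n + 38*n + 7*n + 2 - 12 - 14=9*b^3 + b^2*(70 - 89*n) + b*(71*n^2 - 188*n + 92) + 9*n^3 - 42*n^2 + 60*n - 24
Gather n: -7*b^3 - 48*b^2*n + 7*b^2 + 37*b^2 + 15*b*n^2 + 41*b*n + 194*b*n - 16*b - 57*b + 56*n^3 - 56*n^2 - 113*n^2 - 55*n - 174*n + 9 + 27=-7*b^3 + 44*b^2 - 73*b + 56*n^3 + n^2*(15*b - 169) + n*(-48*b^2 + 235*b - 229) + 36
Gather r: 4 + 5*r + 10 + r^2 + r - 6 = r^2 + 6*r + 8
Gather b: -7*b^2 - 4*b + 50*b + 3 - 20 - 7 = -7*b^2 + 46*b - 24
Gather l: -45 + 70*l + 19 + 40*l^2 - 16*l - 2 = 40*l^2 + 54*l - 28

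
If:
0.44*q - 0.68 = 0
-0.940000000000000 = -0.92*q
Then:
No Solution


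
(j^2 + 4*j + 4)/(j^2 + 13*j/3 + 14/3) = 3*(j + 2)/(3*j + 7)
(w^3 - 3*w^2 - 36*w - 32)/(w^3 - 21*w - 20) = (w - 8)/(w - 5)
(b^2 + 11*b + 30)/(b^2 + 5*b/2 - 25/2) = 2*(b + 6)/(2*b - 5)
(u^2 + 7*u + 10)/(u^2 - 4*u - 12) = (u + 5)/(u - 6)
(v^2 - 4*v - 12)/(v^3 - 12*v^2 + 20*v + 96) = 1/(v - 8)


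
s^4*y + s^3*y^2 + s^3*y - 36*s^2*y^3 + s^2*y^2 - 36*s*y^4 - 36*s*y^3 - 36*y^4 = (s - 6*y)*(s + y)*(s + 6*y)*(s*y + y)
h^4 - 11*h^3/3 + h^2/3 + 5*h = h*(h - 3)*(h - 5/3)*(h + 1)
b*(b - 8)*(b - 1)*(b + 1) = b^4 - 8*b^3 - b^2 + 8*b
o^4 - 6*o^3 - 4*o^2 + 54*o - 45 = (o - 5)*(o - 3)*(o - 1)*(o + 3)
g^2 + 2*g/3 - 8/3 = (g - 4/3)*(g + 2)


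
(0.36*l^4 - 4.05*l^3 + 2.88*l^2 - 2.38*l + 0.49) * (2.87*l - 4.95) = 1.0332*l^5 - 13.4055*l^4 + 28.3131*l^3 - 21.0866*l^2 + 13.1873*l - 2.4255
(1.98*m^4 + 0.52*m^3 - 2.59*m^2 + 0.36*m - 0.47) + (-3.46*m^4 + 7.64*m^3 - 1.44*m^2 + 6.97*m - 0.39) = -1.48*m^4 + 8.16*m^3 - 4.03*m^2 + 7.33*m - 0.86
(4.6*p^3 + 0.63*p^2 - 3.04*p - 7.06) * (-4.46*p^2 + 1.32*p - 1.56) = -20.516*p^5 + 3.2622*p^4 + 7.214*p^3 + 26.492*p^2 - 4.5768*p + 11.0136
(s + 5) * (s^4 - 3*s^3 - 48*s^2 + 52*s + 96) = s^5 + 2*s^4 - 63*s^3 - 188*s^2 + 356*s + 480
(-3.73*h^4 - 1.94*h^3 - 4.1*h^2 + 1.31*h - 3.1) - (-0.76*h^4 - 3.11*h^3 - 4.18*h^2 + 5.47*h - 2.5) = -2.97*h^4 + 1.17*h^3 + 0.0800000000000001*h^2 - 4.16*h - 0.6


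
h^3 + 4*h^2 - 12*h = h*(h - 2)*(h + 6)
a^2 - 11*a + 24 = (a - 8)*(a - 3)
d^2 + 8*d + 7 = (d + 1)*(d + 7)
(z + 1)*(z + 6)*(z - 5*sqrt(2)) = z^3 - 5*sqrt(2)*z^2 + 7*z^2 - 35*sqrt(2)*z + 6*z - 30*sqrt(2)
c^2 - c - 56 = (c - 8)*(c + 7)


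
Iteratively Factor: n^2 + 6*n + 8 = (n + 2)*(n + 4)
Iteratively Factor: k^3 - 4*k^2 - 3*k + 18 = (k - 3)*(k^2 - k - 6) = (k - 3)*(k + 2)*(k - 3)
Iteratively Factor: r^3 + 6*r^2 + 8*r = (r)*(r^2 + 6*r + 8) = r*(r + 4)*(r + 2)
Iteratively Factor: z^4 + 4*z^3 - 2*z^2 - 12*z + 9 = (z - 1)*(z^3 + 5*z^2 + 3*z - 9) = (z - 1)*(z + 3)*(z^2 + 2*z - 3) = (z - 1)^2*(z + 3)*(z + 3)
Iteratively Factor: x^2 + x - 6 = (x + 3)*(x - 2)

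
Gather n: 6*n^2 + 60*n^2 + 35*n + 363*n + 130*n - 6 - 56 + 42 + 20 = 66*n^2 + 528*n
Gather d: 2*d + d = 3*d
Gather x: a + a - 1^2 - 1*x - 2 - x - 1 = 2*a - 2*x - 4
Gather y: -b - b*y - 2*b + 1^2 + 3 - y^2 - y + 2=-3*b - y^2 + y*(-b - 1) + 6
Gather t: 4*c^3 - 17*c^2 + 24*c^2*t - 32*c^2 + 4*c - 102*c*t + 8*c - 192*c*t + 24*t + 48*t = 4*c^3 - 49*c^2 + 12*c + t*(24*c^2 - 294*c + 72)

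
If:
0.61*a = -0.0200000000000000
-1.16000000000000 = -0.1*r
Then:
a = -0.03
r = 11.60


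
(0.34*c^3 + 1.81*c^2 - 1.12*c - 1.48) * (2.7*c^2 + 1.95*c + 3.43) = 0.918*c^5 + 5.55*c^4 + 1.6717*c^3 + 0.0283000000000002*c^2 - 6.7276*c - 5.0764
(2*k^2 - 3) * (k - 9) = 2*k^3 - 18*k^2 - 3*k + 27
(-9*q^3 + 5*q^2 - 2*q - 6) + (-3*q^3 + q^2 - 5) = -12*q^3 + 6*q^2 - 2*q - 11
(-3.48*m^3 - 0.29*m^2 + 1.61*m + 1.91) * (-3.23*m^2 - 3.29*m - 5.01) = 11.2404*m^5 + 12.3859*m^4 + 13.1886*m^3 - 10.0133*m^2 - 14.35*m - 9.5691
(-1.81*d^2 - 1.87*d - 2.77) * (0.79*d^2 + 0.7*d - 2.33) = -1.4299*d^4 - 2.7443*d^3 + 0.72*d^2 + 2.4181*d + 6.4541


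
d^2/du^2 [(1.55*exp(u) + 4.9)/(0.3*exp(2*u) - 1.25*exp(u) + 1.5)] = (0.1395*exp(4*u) + 2.34525*exp(3*u) - 9.6975*exp(2*u) + 1.7425*exp(u) + 12.675)*exp(u)/(0.027*exp(6*u) - 0.3375*exp(5*u) + 1.81125*exp(4*u) - 5.328125*exp(3*u) + 9.05625*exp(2*u) - 8.4375*exp(u) + 3.375)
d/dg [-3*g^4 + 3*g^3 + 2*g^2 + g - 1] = -12*g^3 + 9*g^2 + 4*g + 1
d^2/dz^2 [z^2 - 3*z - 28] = 2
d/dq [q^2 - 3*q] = 2*q - 3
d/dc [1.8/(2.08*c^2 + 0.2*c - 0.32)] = (-7.488*c - 0.36)/(2.08*c^2 + 0.2*c - 0.32)^2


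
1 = 1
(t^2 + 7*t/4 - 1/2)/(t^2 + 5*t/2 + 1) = (4*t - 1)/(2*(2*t + 1))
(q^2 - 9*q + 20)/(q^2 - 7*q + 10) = (q - 4)/(q - 2)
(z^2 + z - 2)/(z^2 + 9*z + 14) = (z - 1)/(z + 7)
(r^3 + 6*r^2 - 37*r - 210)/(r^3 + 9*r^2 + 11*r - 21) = (r^2 - r - 30)/(r^2 + 2*r - 3)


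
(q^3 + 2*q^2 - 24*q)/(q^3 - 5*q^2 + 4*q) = (q + 6)/(q - 1)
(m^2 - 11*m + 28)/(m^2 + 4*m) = (m^2 - 11*m + 28)/(m*(m + 4))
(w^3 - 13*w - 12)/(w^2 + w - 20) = (w^2 + 4*w + 3)/(w + 5)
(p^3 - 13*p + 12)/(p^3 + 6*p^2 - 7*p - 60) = (p - 1)/(p + 5)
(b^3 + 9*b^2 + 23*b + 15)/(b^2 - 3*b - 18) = (b^2 + 6*b + 5)/(b - 6)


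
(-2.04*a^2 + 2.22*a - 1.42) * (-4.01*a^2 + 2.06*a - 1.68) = 8.1804*a^4 - 13.1046*a^3 + 13.6946*a^2 - 6.6548*a + 2.3856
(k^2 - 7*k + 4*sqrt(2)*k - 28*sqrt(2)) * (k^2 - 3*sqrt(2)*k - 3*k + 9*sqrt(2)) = k^4 - 10*k^3 + sqrt(2)*k^3 - 10*sqrt(2)*k^2 - 3*k^2 + 21*sqrt(2)*k + 240*k - 504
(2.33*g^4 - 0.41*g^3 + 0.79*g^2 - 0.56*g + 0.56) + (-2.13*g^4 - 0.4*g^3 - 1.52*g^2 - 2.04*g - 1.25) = 0.2*g^4 - 0.81*g^3 - 0.73*g^2 - 2.6*g - 0.69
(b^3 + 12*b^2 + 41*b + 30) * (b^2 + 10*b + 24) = b^5 + 22*b^4 + 185*b^3 + 728*b^2 + 1284*b + 720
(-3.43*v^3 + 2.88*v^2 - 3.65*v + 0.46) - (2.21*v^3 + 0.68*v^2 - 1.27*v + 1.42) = -5.64*v^3 + 2.2*v^2 - 2.38*v - 0.96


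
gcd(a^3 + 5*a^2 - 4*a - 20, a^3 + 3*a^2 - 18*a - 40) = a^2 + 7*a + 10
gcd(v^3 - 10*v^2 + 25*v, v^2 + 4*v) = v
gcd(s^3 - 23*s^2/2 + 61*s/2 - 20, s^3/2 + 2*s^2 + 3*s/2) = 1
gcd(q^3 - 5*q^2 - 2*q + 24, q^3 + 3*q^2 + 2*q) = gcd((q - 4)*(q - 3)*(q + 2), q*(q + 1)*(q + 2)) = q + 2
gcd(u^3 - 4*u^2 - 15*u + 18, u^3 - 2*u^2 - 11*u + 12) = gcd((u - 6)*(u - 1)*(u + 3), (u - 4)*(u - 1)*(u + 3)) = u^2 + 2*u - 3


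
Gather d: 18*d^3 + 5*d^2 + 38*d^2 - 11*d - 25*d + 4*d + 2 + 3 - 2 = 18*d^3 + 43*d^2 - 32*d + 3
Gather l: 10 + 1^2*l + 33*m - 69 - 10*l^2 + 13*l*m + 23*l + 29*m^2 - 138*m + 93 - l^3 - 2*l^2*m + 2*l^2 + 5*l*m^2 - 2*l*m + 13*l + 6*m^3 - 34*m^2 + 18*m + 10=-l^3 + l^2*(-2*m - 8) + l*(5*m^2 + 11*m + 37) + 6*m^3 - 5*m^2 - 87*m + 44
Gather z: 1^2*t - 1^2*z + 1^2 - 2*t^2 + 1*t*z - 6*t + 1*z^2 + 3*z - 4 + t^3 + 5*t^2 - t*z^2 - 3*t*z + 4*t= t^3 + 3*t^2 - t + z^2*(1 - t) + z*(2 - 2*t) - 3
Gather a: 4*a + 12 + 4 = 4*a + 16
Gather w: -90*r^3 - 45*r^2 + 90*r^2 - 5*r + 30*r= -90*r^3 + 45*r^2 + 25*r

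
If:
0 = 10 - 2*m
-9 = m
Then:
No Solution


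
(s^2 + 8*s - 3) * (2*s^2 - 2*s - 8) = 2*s^4 + 14*s^3 - 30*s^2 - 58*s + 24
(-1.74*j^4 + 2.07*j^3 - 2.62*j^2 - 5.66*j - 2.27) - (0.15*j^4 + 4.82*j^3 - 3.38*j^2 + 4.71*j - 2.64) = -1.89*j^4 - 2.75*j^3 + 0.76*j^2 - 10.37*j + 0.37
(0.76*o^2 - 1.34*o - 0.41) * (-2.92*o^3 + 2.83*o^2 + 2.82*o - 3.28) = -2.2192*o^5 + 6.0636*o^4 - 0.4518*o^3 - 7.4319*o^2 + 3.239*o + 1.3448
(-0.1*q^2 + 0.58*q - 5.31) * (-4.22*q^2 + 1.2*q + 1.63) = 0.422*q^4 - 2.5676*q^3 + 22.9412*q^2 - 5.4266*q - 8.6553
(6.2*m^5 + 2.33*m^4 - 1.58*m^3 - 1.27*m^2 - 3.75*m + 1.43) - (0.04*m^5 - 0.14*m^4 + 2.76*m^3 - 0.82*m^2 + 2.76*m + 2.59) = 6.16*m^5 + 2.47*m^4 - 4.34*m^3 - 0.45*m^2 - 6.51*m - 1.16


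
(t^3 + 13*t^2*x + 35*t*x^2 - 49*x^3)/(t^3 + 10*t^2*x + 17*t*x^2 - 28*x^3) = (t + 7*x)/(t + 4*x)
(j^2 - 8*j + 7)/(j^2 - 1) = (j - 7)/(j + 1)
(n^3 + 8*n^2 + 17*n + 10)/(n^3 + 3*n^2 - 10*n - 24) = (n^2 + 6*n + 5)/(n^2 + n - 12)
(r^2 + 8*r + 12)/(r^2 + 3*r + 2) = (r + 6)/(r + 1)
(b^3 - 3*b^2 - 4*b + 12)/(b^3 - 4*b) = (b - 3)/b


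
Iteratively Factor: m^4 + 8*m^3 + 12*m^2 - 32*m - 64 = (m + 2)*(m^3 + 6*m^2 - 32) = (m + 2)*(m + 4)*(m^2 + 2*m - 8) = (m - 2)*(m + 2)*(m + 4)*(m + 4)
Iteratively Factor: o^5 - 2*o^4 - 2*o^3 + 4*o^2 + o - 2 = (o + 1)*(o^4 - 3*o^3 + o^2 + 3*o - 2) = (o + 1)^2*(o^3 - 4*o^2 + 5*o - 2) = (o - 2)*(o + 1)^2*(o^2 - 2*o + 1) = (o - 2)*(o - 1)*(o + 1)^2*(o - 1)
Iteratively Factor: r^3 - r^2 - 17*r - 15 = (r + 1)*(r^2 - 2*r - 15) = (r + 1)*(r + 3)*(r - 5)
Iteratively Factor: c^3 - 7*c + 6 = (c - 2)*(c^2 + 2*c - 3) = (c - 2)*(c - 1)*(c + 3)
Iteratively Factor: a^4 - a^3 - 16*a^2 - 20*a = (a + 2)*(a^3 - 3*a^2 - 10*a) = (a - 5)*(a + 2)*(a^2 + 2*a) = a*(a - 5)*(a + 2)*(a + 2)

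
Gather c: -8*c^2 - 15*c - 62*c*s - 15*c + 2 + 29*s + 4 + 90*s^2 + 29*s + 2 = -8*c^2 + c*(-62*s - 30) + 90*s^2 + 58*s + 8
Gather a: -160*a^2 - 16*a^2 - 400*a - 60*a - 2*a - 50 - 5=-176*a^2 - 462*a - 55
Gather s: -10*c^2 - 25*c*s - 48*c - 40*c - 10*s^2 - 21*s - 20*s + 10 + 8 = -10*c^2 - 88*c - 10*s^2 + s*(-25*c - 41) + 18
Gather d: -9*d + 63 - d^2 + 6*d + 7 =-d^2 - 3*d + 70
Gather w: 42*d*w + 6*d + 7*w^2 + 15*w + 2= 6*d + 7*w^2 + w*(42*d + 15) + 2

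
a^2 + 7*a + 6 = (a + 1)*(a + 6)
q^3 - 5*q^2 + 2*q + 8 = (q - 4)*(q - 2)*(q + 1)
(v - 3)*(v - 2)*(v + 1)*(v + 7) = v^4 + 3*v^3 - 27*v^2 + 13*v + 42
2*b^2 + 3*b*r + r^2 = (b + r)*(2*b + r)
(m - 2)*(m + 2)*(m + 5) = m^3 + 5*m^2 - 4*m - 20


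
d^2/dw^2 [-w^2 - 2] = -2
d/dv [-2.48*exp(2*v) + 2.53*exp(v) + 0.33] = (2.53 - 4.96*exp(v))*exp(v)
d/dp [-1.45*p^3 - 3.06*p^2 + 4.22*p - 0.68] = -4.35*p^2 - 6.12*p + 4.22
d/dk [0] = 0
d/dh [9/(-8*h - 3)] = 72/(8*h + 3)^2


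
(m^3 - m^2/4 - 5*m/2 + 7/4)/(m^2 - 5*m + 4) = (4*m^2 + 3*m - 7)/(4*(m - 4))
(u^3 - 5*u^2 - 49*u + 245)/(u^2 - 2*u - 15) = (u^2 - 49)/(u + 3)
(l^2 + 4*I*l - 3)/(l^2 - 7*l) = (l^2 + 4*I*l - 3)/(l*(l - 7))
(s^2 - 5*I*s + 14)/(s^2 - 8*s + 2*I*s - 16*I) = (s - 7*I)/(s - 8)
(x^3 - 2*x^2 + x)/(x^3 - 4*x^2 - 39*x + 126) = x*(x^2 - 2*x + 1)/(x^3 - 4*x^2 - 39*x + 126)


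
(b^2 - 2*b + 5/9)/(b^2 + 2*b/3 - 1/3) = (b - 5/3)/(b + 1)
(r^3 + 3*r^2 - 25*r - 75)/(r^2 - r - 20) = (r^2 + 8*r + 15)/(r + 4)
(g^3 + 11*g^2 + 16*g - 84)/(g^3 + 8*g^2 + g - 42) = (g + 6)/(g + 3)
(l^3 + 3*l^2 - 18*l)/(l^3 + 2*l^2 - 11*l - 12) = l*(l + 6)/(l^2 + 5*l + 4)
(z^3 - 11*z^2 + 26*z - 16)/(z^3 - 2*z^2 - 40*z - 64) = (z^2 - 3*z + 2)/(z^2 + 6*z + 8)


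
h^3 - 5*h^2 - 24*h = h*(h - 8)*(h + 3)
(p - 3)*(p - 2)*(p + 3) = p^3 - 2*p^2 - 9*p + 18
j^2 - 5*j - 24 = (j - 8)*(j + 3)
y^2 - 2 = (y - sqrt(2))*(y + sqrt(2))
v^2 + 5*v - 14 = (v - 2)*(v + 7)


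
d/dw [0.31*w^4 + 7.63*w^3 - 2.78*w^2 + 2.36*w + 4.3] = 1.24*w^3 + 22.89*w^2 - 5.56*w + 2.36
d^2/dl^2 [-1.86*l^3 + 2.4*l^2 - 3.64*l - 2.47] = 4.8 - 11.16*l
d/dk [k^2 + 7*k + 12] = 2*k + 7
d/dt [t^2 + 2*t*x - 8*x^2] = 2*t + 2*x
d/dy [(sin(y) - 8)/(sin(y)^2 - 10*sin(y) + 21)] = (16*sin(y) + cos(y)^2 - 60)*cos(y)/(sin(y)^2 - 10*sin(y) + 21)^2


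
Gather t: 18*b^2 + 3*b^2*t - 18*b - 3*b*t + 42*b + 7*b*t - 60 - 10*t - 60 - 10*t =18*b^2 + 24*b + t*(3*b^2 + 4*b - 20) - 120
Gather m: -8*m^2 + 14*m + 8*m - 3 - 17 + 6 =-8*m^2 + 22*m - 14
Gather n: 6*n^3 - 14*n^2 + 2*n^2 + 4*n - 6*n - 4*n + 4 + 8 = 6*n^3 - 12*n^2 - 6*n + 12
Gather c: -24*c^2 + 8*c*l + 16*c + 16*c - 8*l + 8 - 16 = -24*c^2 + c*(8*l + 32) - 8*l - 8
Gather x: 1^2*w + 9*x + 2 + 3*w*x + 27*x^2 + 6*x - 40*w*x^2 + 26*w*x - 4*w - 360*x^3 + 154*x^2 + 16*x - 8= -3*w - 360*x^3 + x^2*(181 - 40*w) + x*(29*w + 31) - 6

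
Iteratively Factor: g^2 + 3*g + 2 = (g + 2)*(g + 1)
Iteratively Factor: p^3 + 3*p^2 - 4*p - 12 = (p + 2)*(p^2 + p - 6) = (p + 2)*(p + 3)*(p - 2)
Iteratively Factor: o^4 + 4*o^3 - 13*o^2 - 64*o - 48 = (o + 1)*(o^3 + 3*o^2 - 16*o - 48) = (o + 1)*(o + 3)*(o^2 - 16) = (o + 1)*(o + 3)*(o + 4)*(o - 4)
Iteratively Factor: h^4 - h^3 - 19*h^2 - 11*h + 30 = (h + 3)*(h^3 - 4*h^2 - 7*h + 10) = (h - 5)*(h + 3)*(h^2 + h - 2) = (h - 5)*(h - 1)*(h + 3)*(h + 2)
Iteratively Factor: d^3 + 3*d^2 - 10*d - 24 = (d + 2)*(d^2 + d - 12) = (d - 3)*(d + 2)*(d + 4)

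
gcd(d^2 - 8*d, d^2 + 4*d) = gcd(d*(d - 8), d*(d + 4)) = d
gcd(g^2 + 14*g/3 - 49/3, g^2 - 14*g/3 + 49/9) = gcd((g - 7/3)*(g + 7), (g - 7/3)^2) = g - 7/3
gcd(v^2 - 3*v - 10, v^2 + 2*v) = v + 2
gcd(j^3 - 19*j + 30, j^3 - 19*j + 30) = j^3 - 19*j + 30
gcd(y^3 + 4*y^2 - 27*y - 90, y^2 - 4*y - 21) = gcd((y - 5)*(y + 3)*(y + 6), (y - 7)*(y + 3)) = y + 3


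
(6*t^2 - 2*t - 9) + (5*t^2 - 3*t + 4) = 11*t^2 - 5*t - 5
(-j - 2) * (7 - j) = j^2 - 5*j - 14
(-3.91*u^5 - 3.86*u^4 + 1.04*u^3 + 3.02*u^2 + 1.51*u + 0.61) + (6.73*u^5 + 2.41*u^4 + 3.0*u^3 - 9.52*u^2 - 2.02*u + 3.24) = 2.82*u^5 - 1.45*u^4 + 4.04*u^3 - 6.5*u^2 - 0.51*u + 3.85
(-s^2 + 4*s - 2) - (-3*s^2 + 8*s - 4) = 2*s^2 - 4*s + 2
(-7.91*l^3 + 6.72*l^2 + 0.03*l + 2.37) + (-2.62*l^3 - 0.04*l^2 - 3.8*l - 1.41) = -10.53*l^3 + 6.68*l^2 - 3.77*l + 0.96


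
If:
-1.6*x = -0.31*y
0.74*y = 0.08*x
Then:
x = 0.00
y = 0.00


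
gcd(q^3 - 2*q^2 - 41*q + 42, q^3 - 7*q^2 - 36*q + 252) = q^2 - q - 42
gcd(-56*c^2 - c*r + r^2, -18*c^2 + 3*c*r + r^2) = 1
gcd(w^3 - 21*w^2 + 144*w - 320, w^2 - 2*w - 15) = w - 5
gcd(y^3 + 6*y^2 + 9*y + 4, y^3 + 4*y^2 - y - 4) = y^2 + 5*y + 4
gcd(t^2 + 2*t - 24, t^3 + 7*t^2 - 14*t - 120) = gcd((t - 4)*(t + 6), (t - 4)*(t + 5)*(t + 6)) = t^2 + 2*t - 24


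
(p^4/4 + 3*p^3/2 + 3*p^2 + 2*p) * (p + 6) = p^5/4 + 3*p^4 + 12*p^3 + 20*p^2 + 12*p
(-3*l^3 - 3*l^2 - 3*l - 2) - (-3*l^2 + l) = -3*l^3 - 4*l - 2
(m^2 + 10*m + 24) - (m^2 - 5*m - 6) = 15*m + 30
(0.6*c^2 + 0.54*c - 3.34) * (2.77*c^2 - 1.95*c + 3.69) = 1.662*c^4 + 0.3258*c^3 - 8.0908*c^2 + 8.5056*c - 12.3246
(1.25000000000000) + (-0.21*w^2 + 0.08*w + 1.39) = -0.21*w^2 + 0.08*w + 2.64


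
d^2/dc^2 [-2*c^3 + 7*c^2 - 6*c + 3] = 14 - 12*c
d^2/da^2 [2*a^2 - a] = 4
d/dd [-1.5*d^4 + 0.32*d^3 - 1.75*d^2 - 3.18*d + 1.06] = -6.0*d^3 + 0.96*d^2 - 3.5*d - 3.18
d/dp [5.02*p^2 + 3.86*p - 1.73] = 10.04*p + 3.86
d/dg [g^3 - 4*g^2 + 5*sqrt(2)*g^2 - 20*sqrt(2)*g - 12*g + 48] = 3*g^2 - 8*g + 10*sqrt(2)*g - 20*sqrt(2) - 12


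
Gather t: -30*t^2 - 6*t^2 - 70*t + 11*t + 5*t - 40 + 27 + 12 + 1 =-36*t^2 - 54*t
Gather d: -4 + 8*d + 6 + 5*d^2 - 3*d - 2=5*d^2 + 5*d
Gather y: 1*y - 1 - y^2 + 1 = -y^2 + y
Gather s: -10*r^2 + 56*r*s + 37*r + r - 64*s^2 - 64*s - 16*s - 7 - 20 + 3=-10*r^2 + 38*r - 64*s^2 + s*(56*r - 80) - 24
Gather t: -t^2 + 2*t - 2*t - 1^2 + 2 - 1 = -t^2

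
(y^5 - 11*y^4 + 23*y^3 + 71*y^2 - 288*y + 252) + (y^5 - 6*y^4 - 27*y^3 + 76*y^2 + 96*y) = 2*y^5 - 17*y^4 - 4*y^3 + 147*y^2 - 192*y + 252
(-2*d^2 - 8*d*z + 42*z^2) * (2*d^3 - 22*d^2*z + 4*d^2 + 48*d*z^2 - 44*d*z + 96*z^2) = -4*d^5 + 28*d^4*z - 8*d^4 + 164*d^3*z^2 + 56*d^3*z - 1308*d^2*z^3 + 328*d^2*z^2 + 2016*d*z^4 - 2616*d*z^3 + 4032*z^4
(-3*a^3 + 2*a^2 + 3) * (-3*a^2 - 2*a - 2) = 9*a^5 + 2*a^3 - 13*a^2 - 6*a - 6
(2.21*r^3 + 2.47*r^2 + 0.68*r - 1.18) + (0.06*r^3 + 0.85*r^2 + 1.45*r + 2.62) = 2.27*r^3 + 3.32*r^2 + 2.13*r + 1.44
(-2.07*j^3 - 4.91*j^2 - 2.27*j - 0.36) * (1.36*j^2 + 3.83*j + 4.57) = -2.8152*j^5 - 14.6057*j^4 - 31.3524*j^3 - 31.6224*j^2 - 11.7527*j - 1.6452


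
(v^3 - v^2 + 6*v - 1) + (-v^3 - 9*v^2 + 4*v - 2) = -10*v^2 + 10*v - 3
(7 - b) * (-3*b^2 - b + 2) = 3*b^3 - 20*b^2 - 9*b + 14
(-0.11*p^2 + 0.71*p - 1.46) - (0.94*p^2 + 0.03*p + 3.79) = -1.05*p^2 + 0.68*p - 5.25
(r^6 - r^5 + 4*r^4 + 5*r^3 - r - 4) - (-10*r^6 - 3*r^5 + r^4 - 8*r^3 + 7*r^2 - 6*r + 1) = 11*r^6 + 2*r^5 + 3*r^4 + 13*r^3 - 7*r^2 + 5*r - 5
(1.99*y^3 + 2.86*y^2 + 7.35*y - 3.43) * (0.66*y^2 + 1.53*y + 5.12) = 1.3134*y^5 + 4.9323*y^4 + 19.4156*y^3 + 23.6249*y^2 + 32.3841*y - 17.5616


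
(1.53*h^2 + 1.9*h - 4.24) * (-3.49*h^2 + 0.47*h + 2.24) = -5.3397*h^4 - 5.9119*h^3 + 19.1178*h^2 + 2.2632*h - 9.4976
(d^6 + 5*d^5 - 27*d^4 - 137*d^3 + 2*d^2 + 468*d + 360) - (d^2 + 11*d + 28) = d^6 + 5*d^5 - 27*d^4 - 137*d^3 + d^2 + 457*d + 332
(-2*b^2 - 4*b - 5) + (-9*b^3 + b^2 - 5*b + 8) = -9*b^3 - b^2 - 9*b + 3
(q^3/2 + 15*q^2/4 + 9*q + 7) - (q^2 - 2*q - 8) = q^3/2 + 11*q^2/4 + 11*q + 15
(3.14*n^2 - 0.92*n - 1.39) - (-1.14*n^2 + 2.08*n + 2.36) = 4.28*n^2 - 3.0*n - 3.75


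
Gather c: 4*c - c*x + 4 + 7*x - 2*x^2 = c*(4 - x) - 2*x^2 + 7*x + 4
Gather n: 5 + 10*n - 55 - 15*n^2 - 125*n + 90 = -15*n^2 - 115*n + 40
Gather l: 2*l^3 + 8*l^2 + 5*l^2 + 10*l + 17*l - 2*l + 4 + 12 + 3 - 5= 2*l^3 + 13*l^2 + 25*l + 14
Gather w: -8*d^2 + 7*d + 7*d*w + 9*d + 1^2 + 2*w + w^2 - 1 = -8*d^2 + 16*d + w^2 + w*(7*d + 2)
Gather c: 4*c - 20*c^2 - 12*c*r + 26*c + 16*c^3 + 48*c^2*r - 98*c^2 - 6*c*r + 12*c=16*c^3 + c^2*(48*r - 118) + c*(42 - 18*r)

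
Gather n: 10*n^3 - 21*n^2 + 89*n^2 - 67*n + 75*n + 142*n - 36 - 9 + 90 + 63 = 10*n^3 + 68*n^2 + 150*n + 108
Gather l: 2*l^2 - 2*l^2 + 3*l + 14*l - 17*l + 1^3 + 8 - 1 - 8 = 0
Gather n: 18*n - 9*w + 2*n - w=20*n - 10*w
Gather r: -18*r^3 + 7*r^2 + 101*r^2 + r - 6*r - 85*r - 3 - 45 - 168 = -18*r^3 + 108*r^2 - 90*r - 216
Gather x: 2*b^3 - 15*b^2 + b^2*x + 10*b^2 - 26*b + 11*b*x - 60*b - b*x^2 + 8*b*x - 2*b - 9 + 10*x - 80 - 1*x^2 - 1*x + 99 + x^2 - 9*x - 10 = 2*b^3 - 5*b^2 - b*x^2 - 88*b + x*(b^2 + 19*b)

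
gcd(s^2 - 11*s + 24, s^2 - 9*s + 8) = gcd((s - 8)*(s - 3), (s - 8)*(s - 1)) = s - 8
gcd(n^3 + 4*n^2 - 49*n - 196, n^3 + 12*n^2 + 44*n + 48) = n + 4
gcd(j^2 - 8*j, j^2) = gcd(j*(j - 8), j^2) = j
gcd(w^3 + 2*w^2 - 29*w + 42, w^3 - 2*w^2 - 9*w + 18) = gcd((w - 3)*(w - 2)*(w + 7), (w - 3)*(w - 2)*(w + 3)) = w^2 - 5*w + 6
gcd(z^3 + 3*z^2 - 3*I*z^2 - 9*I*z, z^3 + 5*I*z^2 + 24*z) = z^2 - 3*I*z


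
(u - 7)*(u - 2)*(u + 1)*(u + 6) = u^4 - 2*u^3 - 43*u^2 + 44*u + 84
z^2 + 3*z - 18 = (z - 3)*(z + 6)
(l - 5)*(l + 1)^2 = l^3 - 3*l^2 - 9*l - 5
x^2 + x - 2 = (x - 1)*(x + 2)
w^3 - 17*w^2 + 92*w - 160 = (w - 8)*(w - 5)*(w - 4)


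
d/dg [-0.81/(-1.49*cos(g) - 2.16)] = 1.2069*sin(g)/(1.49*cos(g) + 2.16)^2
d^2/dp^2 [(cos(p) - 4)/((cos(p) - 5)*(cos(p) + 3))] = (14*(1 - cos(p)^2)^2 - cos(p)^5 - 112*cos(p)^3 + 290*cos(p)^2 - 207*cos(p) - 226)/((cos(p) - 5)^3*(cos(p) + 3)^3)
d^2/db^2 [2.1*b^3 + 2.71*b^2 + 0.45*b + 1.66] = 12.6*b + 5.42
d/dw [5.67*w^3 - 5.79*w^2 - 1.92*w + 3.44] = 17.01*w^2 - 11.58*w - 1.92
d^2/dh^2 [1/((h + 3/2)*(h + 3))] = 4*(4*(h + 3)^2 + 2*(h + 3)*(2*h + 3) + (2*h + 3)^2)/((h + 3)^3*(2*h + 3)^3)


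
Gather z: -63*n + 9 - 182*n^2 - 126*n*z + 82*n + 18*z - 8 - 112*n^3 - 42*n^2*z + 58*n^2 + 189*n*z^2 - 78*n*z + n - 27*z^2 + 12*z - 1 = -112*n^3 - 124*n^2 + 20*n + z^2*(189*n - 27) + z*(-42*n^2 - 204*n + 30)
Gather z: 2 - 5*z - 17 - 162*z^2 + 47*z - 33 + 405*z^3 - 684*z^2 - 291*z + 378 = 405*z^3 - 846*z^2 - 249*z + 330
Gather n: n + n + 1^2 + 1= 2*n + 2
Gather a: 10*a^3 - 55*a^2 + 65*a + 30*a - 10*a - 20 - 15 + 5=10*a^3 - 55*a^2 + 85*a - 30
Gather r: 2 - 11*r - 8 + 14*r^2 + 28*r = 14*r^2 + 17*r - 6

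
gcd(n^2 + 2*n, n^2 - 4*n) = n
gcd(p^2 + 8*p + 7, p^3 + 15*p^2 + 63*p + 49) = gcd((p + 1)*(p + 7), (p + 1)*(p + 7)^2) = p^2 + 8*p + 7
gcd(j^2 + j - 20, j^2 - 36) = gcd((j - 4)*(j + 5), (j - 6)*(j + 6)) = 1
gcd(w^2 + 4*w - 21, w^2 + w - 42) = w + 7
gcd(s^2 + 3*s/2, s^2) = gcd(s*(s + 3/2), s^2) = s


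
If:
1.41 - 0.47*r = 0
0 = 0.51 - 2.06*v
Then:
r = 3.00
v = 0.25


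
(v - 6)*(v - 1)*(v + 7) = v^3 - 43*v + 42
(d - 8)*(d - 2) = d^2 - 10*d + 16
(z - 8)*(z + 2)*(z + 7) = z^3 + z^2 - 58*z - 112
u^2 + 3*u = u*(u + 3)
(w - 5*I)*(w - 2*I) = w^2 - 7*I*w - 10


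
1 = 1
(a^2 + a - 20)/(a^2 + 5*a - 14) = (a^2 + a - 20)/(a^2 + 5*a - 14)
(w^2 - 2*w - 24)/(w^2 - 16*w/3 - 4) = 3*(w + 4)/(3*w + 2)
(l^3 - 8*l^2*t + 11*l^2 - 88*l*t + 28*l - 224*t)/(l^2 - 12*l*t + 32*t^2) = (-l^2 - 11*l - 28)/(-l + 4*t)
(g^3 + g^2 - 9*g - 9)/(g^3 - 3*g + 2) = (g^3 + g^2 - 9*g - 9)/(g^3 - 3*g + 2)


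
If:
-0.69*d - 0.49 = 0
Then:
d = -0.71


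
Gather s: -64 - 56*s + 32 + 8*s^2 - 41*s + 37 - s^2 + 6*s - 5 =7*s^2 - 91*s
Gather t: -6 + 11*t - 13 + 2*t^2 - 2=2*t^2 + 11*t - 21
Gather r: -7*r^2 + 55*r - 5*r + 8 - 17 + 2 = -7*r^2 + 50*r - 7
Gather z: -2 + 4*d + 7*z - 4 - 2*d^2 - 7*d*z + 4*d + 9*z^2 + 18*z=-2*d^2 + 8*d + 9*z^2 + z*(25 - 7*d) - 6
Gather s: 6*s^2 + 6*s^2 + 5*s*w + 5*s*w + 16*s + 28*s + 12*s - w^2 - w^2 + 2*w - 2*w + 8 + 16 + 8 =12*s^2 + s*(10*w + 56) - 2*w^2 + 32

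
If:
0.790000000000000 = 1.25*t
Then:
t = 0.63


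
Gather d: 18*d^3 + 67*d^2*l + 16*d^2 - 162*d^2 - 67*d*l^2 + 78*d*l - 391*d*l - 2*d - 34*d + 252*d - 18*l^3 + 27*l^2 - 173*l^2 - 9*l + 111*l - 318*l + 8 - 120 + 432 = 18*d^3 + d^2*(67*l - 146) + d*(-67*l^2 - 313*l + 216) - 18*l^3 - 146*l^2 - 216*l + 320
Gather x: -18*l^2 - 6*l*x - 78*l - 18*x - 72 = -18*l^2 - 78*l + x*(-6*l - 18) - 72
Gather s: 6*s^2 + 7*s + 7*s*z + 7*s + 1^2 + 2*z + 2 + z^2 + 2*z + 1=6*s^2 + s*(7*z + 14) + z^2 + 4*z + 4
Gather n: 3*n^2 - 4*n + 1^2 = 3*n^2 - 4*n + 1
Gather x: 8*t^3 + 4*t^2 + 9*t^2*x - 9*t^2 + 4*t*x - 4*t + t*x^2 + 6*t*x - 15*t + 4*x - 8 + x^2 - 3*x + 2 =8*t^3 - 5*t^2 - 19*t + x^2*(t + 1) + x*(9*t^2 + 10*t + 1) - 6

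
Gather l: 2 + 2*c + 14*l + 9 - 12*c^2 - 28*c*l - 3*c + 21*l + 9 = -12*c^2 - c + l*(35 - 28*c) + 20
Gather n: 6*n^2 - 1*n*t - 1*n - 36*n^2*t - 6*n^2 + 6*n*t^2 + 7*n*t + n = -36*n^2*t + n*(6*t^2 + 6*t)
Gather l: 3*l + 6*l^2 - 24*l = 6*l^2 - 21*l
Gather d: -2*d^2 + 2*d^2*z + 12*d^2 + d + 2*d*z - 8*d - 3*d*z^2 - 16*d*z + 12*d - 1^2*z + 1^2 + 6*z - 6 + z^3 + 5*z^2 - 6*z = d^2*(2*z + 10) + d*(-3*z^2 - 14*z + 5) + z^3 + 5*z^2 - z - 5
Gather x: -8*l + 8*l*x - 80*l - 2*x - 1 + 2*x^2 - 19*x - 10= -88*l + 2*x^2 + x*(8*l - 21) - 11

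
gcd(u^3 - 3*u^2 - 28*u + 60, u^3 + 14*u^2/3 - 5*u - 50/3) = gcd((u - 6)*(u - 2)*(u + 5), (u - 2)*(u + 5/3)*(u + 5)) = u^2 + 3*u - 10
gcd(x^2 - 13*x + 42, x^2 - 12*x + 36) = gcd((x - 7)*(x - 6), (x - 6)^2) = x - 6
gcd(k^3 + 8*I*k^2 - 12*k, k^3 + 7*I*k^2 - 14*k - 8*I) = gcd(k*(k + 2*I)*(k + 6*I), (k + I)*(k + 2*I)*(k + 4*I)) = k + 2*I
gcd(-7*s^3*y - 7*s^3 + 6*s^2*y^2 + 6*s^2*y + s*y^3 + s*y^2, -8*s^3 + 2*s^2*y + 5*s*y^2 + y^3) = -s + y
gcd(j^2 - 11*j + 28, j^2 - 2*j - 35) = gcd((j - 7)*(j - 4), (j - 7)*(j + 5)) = j - 7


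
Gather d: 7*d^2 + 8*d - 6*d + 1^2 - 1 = 7*d^2 + 2*d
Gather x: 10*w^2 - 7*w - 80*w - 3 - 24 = 10*w^2 - 87*w - 27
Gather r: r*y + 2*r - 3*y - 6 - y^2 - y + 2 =r*(y + 2) - y^2 - 4*y - 4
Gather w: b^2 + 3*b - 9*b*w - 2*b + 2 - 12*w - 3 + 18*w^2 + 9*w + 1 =b^2 + b + 18*w^2 + w*(-9*b - 3)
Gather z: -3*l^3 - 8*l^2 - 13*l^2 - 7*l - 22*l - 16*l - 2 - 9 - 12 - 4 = -3*l^3 - 21*l^2 - 45*l - 27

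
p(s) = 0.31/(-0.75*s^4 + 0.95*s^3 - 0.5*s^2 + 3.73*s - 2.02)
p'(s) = 0.31*(3.0*s^3 - 2.85*s^2 + 1.0*s - 3.73)/(-0.75*s^4 + 0.95*s^3 - 0.5*s^2 + 3.73*s - 2.02)^2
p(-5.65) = -0.00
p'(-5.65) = -0.00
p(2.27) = -0.06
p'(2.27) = 0.24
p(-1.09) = -0.03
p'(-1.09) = -0.05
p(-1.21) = -0.03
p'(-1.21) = -0.04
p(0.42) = -0.63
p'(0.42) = -4.55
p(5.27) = -0.00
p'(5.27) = 0.00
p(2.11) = -0.13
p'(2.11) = 0.80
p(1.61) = 0.19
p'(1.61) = 0.36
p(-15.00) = -0.00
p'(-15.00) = -0.00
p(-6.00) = -0.00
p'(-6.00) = -0.00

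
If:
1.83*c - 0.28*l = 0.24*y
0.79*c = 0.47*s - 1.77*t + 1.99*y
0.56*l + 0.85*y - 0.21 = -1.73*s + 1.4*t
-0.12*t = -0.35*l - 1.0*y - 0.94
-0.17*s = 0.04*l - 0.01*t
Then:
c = -0.21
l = -0.70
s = 0.12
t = -0.76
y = -0.79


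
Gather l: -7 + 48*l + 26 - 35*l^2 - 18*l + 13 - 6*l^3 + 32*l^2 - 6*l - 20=-6*l^3 - 3*l^2 + 24*l + 12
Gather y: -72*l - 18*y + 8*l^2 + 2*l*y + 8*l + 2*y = 8*l^2 - 64*l + y*(2*l - 16)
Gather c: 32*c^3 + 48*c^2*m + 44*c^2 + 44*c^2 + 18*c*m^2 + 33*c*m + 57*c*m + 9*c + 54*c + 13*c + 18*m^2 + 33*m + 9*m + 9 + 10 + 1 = 32*c^3 + c^2*(48*m + 88) + c*(18*m^2 + 90*m + 76) + 18*m^2 + 42*m + 20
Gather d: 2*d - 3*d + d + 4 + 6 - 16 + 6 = 0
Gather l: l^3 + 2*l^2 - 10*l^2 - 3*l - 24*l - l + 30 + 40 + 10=l^3 - 8*l^2 - 28*l + 80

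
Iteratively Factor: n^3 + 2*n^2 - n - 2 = (n - 1)*(n^2 + 3*n + 2) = (n - 1)*(n + 1)*(n + 2)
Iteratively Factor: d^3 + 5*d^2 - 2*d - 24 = (d - 2)*(d^2 + 7*d + 12) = (d - 2)*(d + 4)*(d + 3)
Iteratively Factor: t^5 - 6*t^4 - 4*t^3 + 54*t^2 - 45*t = (t - 3)*(t^4 - 3*t^3 - 13*t^2 + 15*t) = (t - 5)*(t - 3)*(t^3 + 2*t^2 - 3*t) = (t - 5)*(t - 3)*(t - 1)*(t^2 + 3*t) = (t - 5)*(t - 3)*(t - 1)*(t + 3)*(t)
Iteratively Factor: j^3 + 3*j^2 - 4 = (j + 2)*(j^2 + j - 2) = (j - 1)*(j + 2)*(j + 2)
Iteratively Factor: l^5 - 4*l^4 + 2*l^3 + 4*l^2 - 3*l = (l)*(l^4 - 4*l^3 + 2*l^2 + 4*l - 3) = l*(l - 1)*(l^3 - 3*l^2 - l + 3) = l*(l - 1)^2*(l^2 - 2*l - 3) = l*(l - 1)^2*(l + 1)*(l - 3)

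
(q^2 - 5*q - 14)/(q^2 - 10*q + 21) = (q + 2)/(q - 3)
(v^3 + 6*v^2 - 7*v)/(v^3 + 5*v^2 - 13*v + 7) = v/(v - 1)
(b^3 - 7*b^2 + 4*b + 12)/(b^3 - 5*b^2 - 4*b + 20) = (b^2 - 5*b - 6)/(b^2 - 3*b - 10)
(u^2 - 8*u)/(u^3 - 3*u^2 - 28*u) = (8 - u)/(-u^2 + 3*u + 28)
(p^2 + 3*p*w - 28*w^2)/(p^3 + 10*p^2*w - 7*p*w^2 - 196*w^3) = 1/(p + 7*w)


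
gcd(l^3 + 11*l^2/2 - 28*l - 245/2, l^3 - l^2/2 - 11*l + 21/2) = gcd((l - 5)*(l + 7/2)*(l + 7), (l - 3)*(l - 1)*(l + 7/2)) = l + 7/2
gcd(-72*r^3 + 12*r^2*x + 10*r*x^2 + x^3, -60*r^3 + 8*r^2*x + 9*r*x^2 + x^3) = -12*r^2 + 4*r*x + x^2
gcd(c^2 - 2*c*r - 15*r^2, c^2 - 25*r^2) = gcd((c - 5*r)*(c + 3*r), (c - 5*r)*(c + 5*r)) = -c + 5*r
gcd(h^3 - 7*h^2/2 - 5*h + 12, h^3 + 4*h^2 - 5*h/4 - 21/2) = h^2 + h/2 - 3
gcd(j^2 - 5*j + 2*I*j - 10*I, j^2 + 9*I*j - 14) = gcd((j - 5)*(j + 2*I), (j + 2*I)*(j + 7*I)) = j + 2*I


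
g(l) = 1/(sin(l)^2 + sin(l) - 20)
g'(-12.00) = 0.00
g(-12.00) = -0.05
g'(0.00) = 0.00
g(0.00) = -0.05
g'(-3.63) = 0.00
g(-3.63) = -0.05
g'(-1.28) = 0.00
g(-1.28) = -0.05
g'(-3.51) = 0.00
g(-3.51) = -0.05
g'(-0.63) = 0.00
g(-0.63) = -0.05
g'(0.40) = -0.00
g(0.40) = -0.05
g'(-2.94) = 0.00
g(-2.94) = -0.05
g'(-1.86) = -0.00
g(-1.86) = -0.05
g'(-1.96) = -0.00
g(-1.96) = -0.05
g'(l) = (-2*sin(l)*cos(l) - cos(l))/(sin(l)^2 + sin(l) - 20)^2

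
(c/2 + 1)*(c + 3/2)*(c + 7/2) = c^3/2 + 7*c^2/2 + 61*c/8 + 21/4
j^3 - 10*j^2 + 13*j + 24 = (j - 8)*(j - 3)*(j + 1)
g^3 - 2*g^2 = g^2*(g - 2)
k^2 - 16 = (k - 4)*(k + 4)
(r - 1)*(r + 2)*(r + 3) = r^3 + 4*r^2 + r - 6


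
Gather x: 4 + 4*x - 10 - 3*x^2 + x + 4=-3*x^2 + 5*x - 2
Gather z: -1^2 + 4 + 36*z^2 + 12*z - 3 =36*z^2 + 12*z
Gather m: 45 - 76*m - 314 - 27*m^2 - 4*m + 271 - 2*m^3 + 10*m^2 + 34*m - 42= -2*m^3 - 17*m^2 - 46*m - 40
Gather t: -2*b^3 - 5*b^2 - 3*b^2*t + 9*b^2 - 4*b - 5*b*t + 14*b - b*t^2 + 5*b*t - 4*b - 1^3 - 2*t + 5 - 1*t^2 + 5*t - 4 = -2*b^3 + 4*b^2 + 6*b + t^2*(-b - 1) + t*(3 - 3*b^2)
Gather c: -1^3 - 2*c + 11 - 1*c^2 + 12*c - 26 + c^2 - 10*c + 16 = 0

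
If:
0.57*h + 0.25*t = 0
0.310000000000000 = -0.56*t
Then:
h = 0.24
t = -0.55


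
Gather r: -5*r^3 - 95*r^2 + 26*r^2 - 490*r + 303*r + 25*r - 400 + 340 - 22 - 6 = -5*r^3 - 69*r^2 - 162*r - 88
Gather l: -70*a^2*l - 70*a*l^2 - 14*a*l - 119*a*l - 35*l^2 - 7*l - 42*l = l^2*(-70*a - 35) + l*(-70*a^2 - 133*a - 49)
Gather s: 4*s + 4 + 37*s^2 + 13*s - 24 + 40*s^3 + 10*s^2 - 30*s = 40*s^3 + 47*s^2 - 13*s - 20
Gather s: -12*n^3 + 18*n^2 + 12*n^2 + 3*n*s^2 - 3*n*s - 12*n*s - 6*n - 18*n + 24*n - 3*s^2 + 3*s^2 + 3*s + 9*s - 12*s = -12*n^3 + 30*n^2 + 3*n*s^2 - 15*n*s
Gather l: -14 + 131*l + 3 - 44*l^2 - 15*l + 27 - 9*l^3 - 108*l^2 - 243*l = -9*l^3 - 152*l^2 - 127*l + 16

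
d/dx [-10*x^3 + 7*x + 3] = 7 - 30*x^2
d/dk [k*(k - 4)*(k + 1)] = 3*k^2 - 6*k - 4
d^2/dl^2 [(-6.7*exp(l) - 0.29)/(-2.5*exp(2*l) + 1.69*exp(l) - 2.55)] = (41.875*exp(4*l) + 35.5575*exp(3*l) - 259.95075*exp(2*l) + 22.306919*exp(l) + 44.816505)*exp(l)/(15.625*exp(6*l) - 31.6875*exp(5*l) + 69.23325*exp(4*l) - 69.469309*exp(3*l) + 70.617915*exp(2*l) - 32.967675*exp(l) + 16.581375)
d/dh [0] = 0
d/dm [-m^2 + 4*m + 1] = 4 - 2*m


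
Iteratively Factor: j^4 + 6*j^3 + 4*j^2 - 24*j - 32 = (j + 2)*(j^3 + 4*j^2 - 4*j - 16) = (j + 2)^2*(j^2 + 2*j - 8) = (j + 2)^2*(j + 4)*(j - 2)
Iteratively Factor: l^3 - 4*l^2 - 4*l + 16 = (l - 2)*(l^2 - 2*l - 8) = (l - 4)*(l - 2)*(l + 2)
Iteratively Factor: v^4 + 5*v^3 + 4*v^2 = (v + 1)*(v^3 + 4*v^2) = v*(v + 1)*(v^2 + 4*v) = v^2*(v + 1)*(v + 4)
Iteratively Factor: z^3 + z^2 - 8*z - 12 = (z + 2)*(z^2 - z - 6) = (z + 2)^2*(z - 3)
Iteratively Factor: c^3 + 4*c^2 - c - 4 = (c + 4)*(c^2 - 1) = (c + 1)*(c + 4)*(c - 1)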